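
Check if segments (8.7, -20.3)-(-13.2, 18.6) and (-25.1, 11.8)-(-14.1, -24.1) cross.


Cross products: d1=860.32, d2=502.01, d3=611.83, d4=970.14
d1*d2 < 0 and d3*d4 < 0? no

No, they don't intersect


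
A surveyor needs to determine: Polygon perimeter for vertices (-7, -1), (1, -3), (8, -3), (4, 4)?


Sides: (-7, -1)->(1, -3): sqrt(68) = 8.246211, (1, -3)->(8, -3): sqrt(49) = 7, (8, -3)->(4, 4): sqrt(65) = 8.062258, (4, 4)->(-7, -1): sqrt(146) = 12.083046
Sum = 35.391515
Perimeter = 35.3915

35.3915


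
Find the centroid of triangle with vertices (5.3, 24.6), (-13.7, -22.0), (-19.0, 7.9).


Centroid = ((x_A+x_B+x_C)/3, (y_A+y_B+y_C)/3)
= ((5.3+(-13.7)+(-19))/3, (24.6+(-22)+7.9)/3)
= (-9.1333, 3.5)

(-9.1333, 3.5)


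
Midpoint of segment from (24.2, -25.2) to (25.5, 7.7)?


M = ((24.2+25.5)/2, ((-25.2)+7.7)/2)
= (24.85, -8.75)

(24.85, -8.75)


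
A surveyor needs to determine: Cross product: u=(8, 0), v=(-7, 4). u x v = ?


u x v = u_x*v_y - u_y*v_x = 8*4 - 0*(-7)
= 32 - 0 = 32

32


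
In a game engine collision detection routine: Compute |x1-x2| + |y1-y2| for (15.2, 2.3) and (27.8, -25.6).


|15.2-27.8| + |2.3-(-25.6)| = 12.6 + 27.9 = 40.5

40.5


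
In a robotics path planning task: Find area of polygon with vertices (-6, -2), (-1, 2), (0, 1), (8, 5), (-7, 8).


Shoelace sum: ((-6)*2 - (-1)*(-2)) + ((-1)*1 - 0*2) + (0*5 - 8*1) + (8*8 - (-7)*5) + ((-7)*(-2) - (-6)*8)
= 138
Area = |138|/2 = 69

69


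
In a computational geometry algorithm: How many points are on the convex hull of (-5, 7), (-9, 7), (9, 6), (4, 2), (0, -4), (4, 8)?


Convex hull vertices (CCW): (-9, 7), (0, -4), (9, 6), (4, 8)
Count = 4

4


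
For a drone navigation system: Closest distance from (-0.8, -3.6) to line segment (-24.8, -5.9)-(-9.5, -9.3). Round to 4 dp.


Project P onto AB: t = 1 (clamped to [0,1])
Closest point on segment: (-9.5, -9.3)
Distance: 10.401

10.401


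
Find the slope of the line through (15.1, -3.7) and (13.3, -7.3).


slope = (y2-y1)/(x2-x1) = ((-7.3)-(-3.7))/(13.3-15.1) = (-3.6)/(-1.8) = 2

2


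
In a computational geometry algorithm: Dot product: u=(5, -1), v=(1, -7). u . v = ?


u . v = u_x*v_x + u_y*v_y = 5*1 + (-1)*(-7)
= 5 + 7 = 12

12


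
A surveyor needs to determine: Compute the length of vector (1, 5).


|u| = sqrt(1^2 + 5^2) = sqrt(26) = 5.099

5.099


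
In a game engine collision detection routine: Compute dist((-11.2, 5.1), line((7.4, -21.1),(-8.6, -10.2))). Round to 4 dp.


|cross product| = 216.46
|line direction| = sqrt(374.81) = 19.36
Distance = 216.46/sqrt(374.81) = 11.1808

11.1808


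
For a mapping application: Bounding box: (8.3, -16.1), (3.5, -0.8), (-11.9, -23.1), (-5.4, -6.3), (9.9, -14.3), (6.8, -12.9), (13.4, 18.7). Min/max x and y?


x range: [-11.9, 13.4]
y range: [-23.1, 18.7]
Bounding box: (-11.9,-23.1) to (13.4,18.7)

(-11.9,-23.1) to (13.4,18.7)


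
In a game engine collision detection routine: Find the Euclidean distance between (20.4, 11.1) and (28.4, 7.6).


dx=8, dy=-3.5
d^2 = 8^2 + (-3.5)^2 = 76.25
d = sqrt(76.25) = 8.7321

8.7321


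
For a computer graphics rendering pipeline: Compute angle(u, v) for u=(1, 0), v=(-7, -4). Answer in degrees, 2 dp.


u.v = -7, |u| = sqrt(1) = 1, |v| = sqrt(65) = 8.0623
cos(theta) = u.v/(|u||v|) = -7/sqrt(65) = -0.868243
theta = acos(-0.868243) = 150.26 degrees

150.26 degrees


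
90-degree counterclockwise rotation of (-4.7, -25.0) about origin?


90° CCW: (x,y) -> (-y, x)
(-4.7,-25) -> (25, -4.7)

(25, -4.7)


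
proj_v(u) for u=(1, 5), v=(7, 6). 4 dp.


u.v = 37, |v| = sqrt(85) = 9.2195
Scalar projection = u.v / |v| = 37 / sqrt(85) = 4.0132

4.0132


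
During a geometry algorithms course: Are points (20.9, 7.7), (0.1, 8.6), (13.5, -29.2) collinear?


Cross product: (0.1-20.9)*((-29.2)-7.7) - (8.6-7.7)*(13.5-20.9)
= 774.18

No, not collinear


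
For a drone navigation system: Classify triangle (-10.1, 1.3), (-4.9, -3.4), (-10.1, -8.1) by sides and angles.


Side lengths squared: AB^2=49.13, BC^2=49.13, CA^2=88.36
Sorted: [49.13, 49.13, 88.36]
By sides: Isosceles, By angles: Acute

Isosceles, Acute


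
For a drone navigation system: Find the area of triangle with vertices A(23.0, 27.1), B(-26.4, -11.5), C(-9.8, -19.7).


Area = |x_A(y_B-y_C) + x_B(y_C-y_A) + x_C(y_A-y_B)|/2
= |188.6 + 1235.52 + (-378.28)|/2
= 1045.84/2 = 522.92

522.92


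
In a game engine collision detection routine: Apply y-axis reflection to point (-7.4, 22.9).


Reflection over y-axis: (x,y) -> (-x,y)
(-7.4, 22.9) -> (7.4, 22.9)

(7.4, 22.9)


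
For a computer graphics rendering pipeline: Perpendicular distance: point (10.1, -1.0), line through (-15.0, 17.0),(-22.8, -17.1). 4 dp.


|cross product| = 996.31
|line direction| = sqrt(1223.65) = 34.9807
Distance = 996.31/sqrt(1223.65) = 28.4817

28.4817


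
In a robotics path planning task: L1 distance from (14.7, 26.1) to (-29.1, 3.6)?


|14.7-(-29.1)| + |26.1-3.6| = 43.8 + 22.5 = 66.3

66.3


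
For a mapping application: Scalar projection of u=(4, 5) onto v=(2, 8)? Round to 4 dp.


u.v = 48, |v| = sqrt(68) = 8.2462
Scalar projection = u.v / |v| = 48 / sqrt(68) = 5.8209

5.8209


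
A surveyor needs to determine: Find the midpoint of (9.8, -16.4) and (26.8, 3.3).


M = ((9.8+26.8)/2, ((-16.4)+3.3)/2)
= (18.3, -6.55)

(18.3, -6.55)


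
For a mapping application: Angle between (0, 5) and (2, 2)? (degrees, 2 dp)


u.v = 10, |u| = sqrt(25) = 5, |v| = sqrt(8) = 2.8284
cos(theta) = u.v/(|u||v|) = 10/sqrt(200) = 0.707107
theta = acos(0.707107) = 45 degrees

45 degrees


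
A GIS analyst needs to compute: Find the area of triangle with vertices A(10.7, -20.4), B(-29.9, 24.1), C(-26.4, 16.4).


Area = |x_A(y_B-y_C) + x_B(y_C-y_A) + x_C(y_A-y_B)|/2
= |82.39 + (-1100.32) + 1174.8|/2
= 156.87/2 = 78.435

78.435


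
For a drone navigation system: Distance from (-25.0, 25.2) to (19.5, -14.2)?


dx=44.5, dy=-39.4
d^2 = 44.5^2 + (-39.4)^2 = 3532.61
d = sqrt(3532.61) = 59.4358

59.4358


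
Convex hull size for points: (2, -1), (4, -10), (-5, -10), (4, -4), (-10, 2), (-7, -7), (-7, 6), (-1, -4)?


Convex hull vertices (CCW): (-10, 2), (-7, -7), (-5, -10), (4, -10), (4, -4), (2, -1), (-7, 6)
Count = 7

7


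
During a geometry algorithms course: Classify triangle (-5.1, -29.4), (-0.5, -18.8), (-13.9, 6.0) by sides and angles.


Side lengths squared: AB^2=133.52, BC^2=794.6, CA^2=1330.6
Sorted: [133.52, 794.6, 1330.6]
By sides: Scalene, By angles: Obtuse

Scalene, Obtuse


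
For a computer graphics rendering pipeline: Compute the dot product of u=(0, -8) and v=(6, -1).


u . v = u_x*v_x + u_y*v_y = 0*6 + (-8)*(-1)
= 0 + 8 = 8

8


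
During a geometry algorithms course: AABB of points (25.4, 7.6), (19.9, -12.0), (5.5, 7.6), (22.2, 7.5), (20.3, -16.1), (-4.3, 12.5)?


x range: [-4.3, 25.4]
y range: [-16.1, 12.5]
Bounding box: (-4.3,-16.1) to (25.4,12.5)

(-4.3,-16.1) to (25.4,12.5)


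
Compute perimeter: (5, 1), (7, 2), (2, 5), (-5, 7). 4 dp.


Sides: (5, 1)->(7, 2): sqrt(5) = 2.236068, (7, 2)->(2, 5): sqrt(34) = 5.830952, (2, 5)->(-5, 7): sqrt(53) = 7.28011, (-5, 7)->(5, 1): sqrt(136) = 11.661904
Sum = 27.009034
Perimeter = 27.009

27.009


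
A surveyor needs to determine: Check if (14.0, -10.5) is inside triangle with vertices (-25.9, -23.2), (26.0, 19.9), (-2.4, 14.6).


Cross products: AB x AP = -1060.56, BC x BP = 799.76, CA x CP = 1209.77
All same sign? no

No, outside


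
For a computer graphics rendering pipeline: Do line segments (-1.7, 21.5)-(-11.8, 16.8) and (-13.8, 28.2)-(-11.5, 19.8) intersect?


Cross products: d1=86.23, d2=-9.42, d3=-124.54, d4=-28.89
d1*d2 < 0 and d3*d4 < 0? no

No, they don't intersect


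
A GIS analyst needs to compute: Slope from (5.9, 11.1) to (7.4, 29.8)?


slope = (y2-y1)/(x2-x1) = (29.8-11.1)/(7.4-5.9) = 18.7/1.5 = 12.4667

12.4667


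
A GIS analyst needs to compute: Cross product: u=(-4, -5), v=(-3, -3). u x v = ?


u x v = u_x*v_y - u_y*v_x = (-4)*(-3) - (-5)*(-3)
= 12 - 15 = -3

-3


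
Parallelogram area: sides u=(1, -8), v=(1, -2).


|u x v| = |1*(-2) - (-8)*1|
= |(-2) - (-8)| = 6

6


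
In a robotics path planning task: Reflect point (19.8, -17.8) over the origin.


Reflection over origin: (x,y) -> (-x,-y)
(19.8, -17.8) -> (-19.8, 17.8)

(-19.8, 17.8)


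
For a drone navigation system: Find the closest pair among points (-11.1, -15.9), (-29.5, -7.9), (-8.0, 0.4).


d(P0,P1) = 20.0639, d(P0,P2) = 16.5922, d(P1,P2) = 23.0465
Closest: P0 and P2

Closest pair: (-11.1, -15.9) and (-8.0, 0.4), distance = 16.5922


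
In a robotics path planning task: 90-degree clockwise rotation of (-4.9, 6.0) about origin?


90° CW: (x,y) -> (y, -x)
(-4.9,6) -> (6, 4.9)

(6, 4.9)


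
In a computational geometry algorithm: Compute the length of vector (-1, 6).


|u| = sqrt((-1)^2 + 6^2) = sqrt(37) = 6.0828

6.0828


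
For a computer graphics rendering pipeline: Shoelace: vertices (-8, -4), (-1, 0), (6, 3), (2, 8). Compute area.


Shoelace sum: ((-8)*0 - (-1)*(-4)) + ((-1)*3 - 6*0) + (6*8 - 2*3) + (2*(-4) - (-8)*8)
= 91
Area = |91|/2 = 45.5

45.5


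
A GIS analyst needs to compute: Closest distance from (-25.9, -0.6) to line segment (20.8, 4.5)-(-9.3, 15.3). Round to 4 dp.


Project P onto AB: t = 1 (clamped to [0,1])
Closest point on segment: (-9.3, 15.3)
Distance: 22.9863

22.9863


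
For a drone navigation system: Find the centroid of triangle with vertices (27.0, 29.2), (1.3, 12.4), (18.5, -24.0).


Centroid = ((x_A+x_B+x_C)/3, (y_A+y_B+y_C)/3)
= ((27+1.3+18.5)/3, (29.2+12.4+(-24))/3)
= (15.6, 5.8667)

(15.6, 5.8667)


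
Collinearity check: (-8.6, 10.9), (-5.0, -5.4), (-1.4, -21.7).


Cross product: ((-5)-(-8.6))*((-21.7)-10.9) - ((-5.4)-10.9)*((-1.4)-(-8.6))
= 0

Yes, collinear


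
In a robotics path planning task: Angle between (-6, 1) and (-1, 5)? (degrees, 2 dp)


u.v = 11, |u| = sqrt(37) = 6.0828, |v| = sqrt(26) = 5.099
cos(theta) = u.v/(|u||v|) = 11/sqrt(962) = 0.354654
theta = acos(0.354654) = 69.23 degrees

69.23 degrees


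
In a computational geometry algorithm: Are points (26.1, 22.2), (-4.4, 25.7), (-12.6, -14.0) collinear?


Cross product: ((-4.4)-26.1)*((-14)-22.2) - (25.7-22.2)*((-12.6)-26.1)
= 1239.55

No, not collinear


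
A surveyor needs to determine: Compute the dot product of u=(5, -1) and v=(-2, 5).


u . v = u_x*v_x + u_y*v_y = 5*(-2) + (-1)*5
= (-10) + (-5) = -15

-15


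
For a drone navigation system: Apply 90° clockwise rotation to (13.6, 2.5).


90° CW: (x,y) -> (y, -x)
(13.6,2.5) -> (2.5, -13.6)

(2.5, -13.6)


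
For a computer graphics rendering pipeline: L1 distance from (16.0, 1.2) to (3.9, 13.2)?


|16-3.9| + |1.2-13.2| = 12.1 + 12 = 24.1

24.1


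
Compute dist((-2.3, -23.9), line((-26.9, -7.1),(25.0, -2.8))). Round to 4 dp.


|cross product| = 977.7
|line direction| = sqrt(2712.1) = 52.0778
Distance = 977.7/sqrt(2712.1) = 18.7738

18.7738


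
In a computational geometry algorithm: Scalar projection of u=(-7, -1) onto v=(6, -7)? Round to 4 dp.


u.v = -35, |v| = sqrt(85) = 9.2195
Scalar projection = u.v / |v| = -35 / sqrt(85) = -3.7963

-3.7963


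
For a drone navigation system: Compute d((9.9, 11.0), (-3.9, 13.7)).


dx=-13.8, dy=2.7
d^2 = (-13.8)^2 + 2.7^2 = 197.73
d = sqrt(197.73) = 14.0616

14.0616


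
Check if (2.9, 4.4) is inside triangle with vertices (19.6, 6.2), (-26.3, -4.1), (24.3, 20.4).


Cross products: AB x AP = -89.39, BC x BP = -285.3, CA x CP = -228.68
All same sign? yes

Yes, inside


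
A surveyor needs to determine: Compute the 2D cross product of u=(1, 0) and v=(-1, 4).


u x v = u_x*v_y - u_y*v_x = 1*4 - 0*(-1)
= 4 - 0 = 4

4


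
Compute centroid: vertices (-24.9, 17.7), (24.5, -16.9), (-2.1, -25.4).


Centroid = ((x_A+x_B+x_C)/3, (y_A+y_B+y_C)/3)
= (((-24.9)+24.5+(-2.1))/3, (17.7+(-16.9)+(-25.4))/3)
= (-0.8333, -8.2)

(-0.8333, -8.2)


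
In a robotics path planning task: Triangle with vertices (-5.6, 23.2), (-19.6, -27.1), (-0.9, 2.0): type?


Side lengths squared: AB^2=2726.09, BC^2=1196.5, CA^2=471.53
Sorted: [471.53, 1196.5, 2726.09]
By sides: Scalene, By angles: Obtuse

Scalene, Obtuse


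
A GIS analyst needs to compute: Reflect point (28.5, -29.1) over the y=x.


Reflection over y=x: (x,y) -> (y,x)
(28.5, -29.1) -> (-29.1, 28.5)

(-29.1, 28.5)


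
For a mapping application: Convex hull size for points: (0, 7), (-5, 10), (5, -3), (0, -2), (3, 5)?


Convex hull vertices (CCW): (-5, 10), (0, -2), (5, -3), (3, 5), (0, 7)
Count = 5

5


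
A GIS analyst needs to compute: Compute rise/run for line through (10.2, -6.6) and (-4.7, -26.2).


slope = (y2-y1)/(x2-x1) = ((-26.2)-(-6.6))/((-4.7)-10.2) = (-19.6)/(-14.9) = 1.3154

1.3154


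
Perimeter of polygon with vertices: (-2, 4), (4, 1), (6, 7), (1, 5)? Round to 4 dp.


Sides: (-2, 4)->(4, 1): sqrt(45) = 6.708204, (4, 1)->(6, 7): sqrt(40) = 6.324555, (6, 7)->(1, 5): sqrt(29) = 5.385165, (1, 5)->(-2, 4): sqrt(10) = 3.162278
Sum = 21.580202
Perimeter = 21.5802

21.5802


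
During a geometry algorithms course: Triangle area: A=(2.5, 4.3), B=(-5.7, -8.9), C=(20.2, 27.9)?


Area = |x_A(y_B-y_C) + x_B(y_C-y_A) + x_C(y_A-y_B)|/2
= |(-92) + (-134.52) + 266.64|/2
= 40.12/2 = 20.06

20.06


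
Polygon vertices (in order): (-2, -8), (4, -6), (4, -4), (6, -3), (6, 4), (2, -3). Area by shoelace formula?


Shoelace sum: ((-2)*(-6) - 4*(-8)) + (4*(-4) - 4*(-6)) + (4*(-3) - 6*(-4)) + (6*4 - 6*(-3)) + (6*(-3) - 2*4) + (2*(-8) - (-2)*(-3))
= 58
Area = |58|/2 = 29

29


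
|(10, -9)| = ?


|u| = sqrt(10^2 + (-9)^2) = sqrt(181) = 13.4536

13.4536


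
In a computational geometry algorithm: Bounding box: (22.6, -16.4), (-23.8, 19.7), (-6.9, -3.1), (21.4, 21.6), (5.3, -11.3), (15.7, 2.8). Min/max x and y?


x range: [-23.8, 22.6]
y range: [-16.4, 21.6]
Bounding box: (-23.8,-16.4) to (22.6,21.6)

(-23.8,-16.4) to (22.6,21.6)


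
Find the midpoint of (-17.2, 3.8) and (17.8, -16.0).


M = (((-17.2)+17.8)/2, (3.8+(-16))/2)
= (0.3, -6.1)

(0.3, -6.1)


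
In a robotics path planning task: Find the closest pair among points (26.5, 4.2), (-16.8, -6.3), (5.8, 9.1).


d(P0,P1) = 44.5549, d(P0,P2) = 21.272, d(P1,P2) = 27.3481
Closest: P0 and P2

Closest pair: (26.5, 4.2) and (5.8, 9.1), distance = 21.272


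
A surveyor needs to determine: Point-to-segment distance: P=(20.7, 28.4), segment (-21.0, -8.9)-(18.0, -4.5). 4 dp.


Project P onto AB: t = 1 (clamped to [0,1])
Closest point on segment: (18, -4.5)
Distance: 33.0106

33.0106


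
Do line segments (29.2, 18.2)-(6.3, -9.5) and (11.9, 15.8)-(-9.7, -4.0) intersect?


Cross products: d1=290.7, d2=435.6, d3=-424.25, d4=-569.15
d1*d2 < 0 and d3*d4 < 0? no

No, they don't intersect


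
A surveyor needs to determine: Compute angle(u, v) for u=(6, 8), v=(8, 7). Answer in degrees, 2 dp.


u.v = 104, |u| = sqrt(100) = 10, |v| = sqrt(113) = 10.6301
cos(theta) = u.v/(|u||v|) = 104/sqrt(11300) = 0.97835
theta = acos(0.97835) = 11.94 degrees

11.94 degrees


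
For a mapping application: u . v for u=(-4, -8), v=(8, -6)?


u . v = u_x*v_x + u_y*v_y = (-4)*8 + (-8)*(-6)
= (-32) + 48 = 16

16


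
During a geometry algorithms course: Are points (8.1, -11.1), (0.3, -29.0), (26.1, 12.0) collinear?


Cross product: (0.3-8.1)*(12-(-11.1)) - ((-29)-(-11.1))*(26.1-8.1)
= 142.02

No, not collinear


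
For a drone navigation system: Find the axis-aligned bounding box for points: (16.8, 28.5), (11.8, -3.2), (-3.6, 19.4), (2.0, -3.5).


x range: [-3.6, 16.8]
y range: [-3.5, 28.5]
Bounding box: (-3.6,-3.5) to (16.8,28.5)

(-3.6,-3.5) to (16.8,28.5)


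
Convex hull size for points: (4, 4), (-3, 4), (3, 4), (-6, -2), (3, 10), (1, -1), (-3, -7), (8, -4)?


Convex hull vertices (CCW): (-6, -2), (-3, -7), (8, -4), (3, 10), (-3, 4)
Count = 5

5


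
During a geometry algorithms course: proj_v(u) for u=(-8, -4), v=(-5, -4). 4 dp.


u.v = 56, |v| = sqrt(41) = 6.4031
Scalar projection = u.v / |v| = 56 / sqrt(41) = 8.7457

8.7457


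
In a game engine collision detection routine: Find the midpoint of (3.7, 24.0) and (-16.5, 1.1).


M = ((3.7+(-16.5))/2, (24+1.1)/2)
= (-6.4, 12.55)

(-6.4, 12.55)


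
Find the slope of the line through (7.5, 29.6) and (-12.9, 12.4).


slope = (y2-y1)/(x2-x1) = (12.4-29.6)/((-12.9)-7.5) = (-17.2)/(-20.4) = 0.8431

0.8431


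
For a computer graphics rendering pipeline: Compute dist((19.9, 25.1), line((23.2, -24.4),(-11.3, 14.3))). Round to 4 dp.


|cross product| = 1580.04
|line direction| = sqrt(2687.94) = 51.8453
Distance = 1580.04/sqrt(2687.94) = 30.476

30.476


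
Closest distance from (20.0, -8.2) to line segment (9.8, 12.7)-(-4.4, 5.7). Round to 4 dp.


Project P onto AB: t = 0.0058 (clamped to [0,1])
Closest point on segment: (9.7173, 12.6592)
Distance: 23.256

23.256


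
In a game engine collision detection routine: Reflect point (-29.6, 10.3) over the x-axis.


Reflection over x-axis: (x,y) -> (x,-y)
(-29.6, 10.3) -> (-29.6, -10.3)

(-29.6, -10.3)


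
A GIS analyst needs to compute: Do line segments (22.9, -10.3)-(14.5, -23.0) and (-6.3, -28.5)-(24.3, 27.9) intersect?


Cross products: d1=-1089.96, d2=-1004.82, d3=-217.96, d4=-303.1
d1*d2 < 0 and d3*d4 < 0? no

No, they don't intersect


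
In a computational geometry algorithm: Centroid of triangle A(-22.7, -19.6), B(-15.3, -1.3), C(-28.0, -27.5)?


Centroid = ((x_A+x_B+x_C)/3, (y_A+y_B+y_C)/3)
= (((-22.7)+(-15.3)+(-28))/3, ((-19.6)+(-1.3)+(-27.5))/3)
= (-22, -16.1333)

(-22, -16.1333)


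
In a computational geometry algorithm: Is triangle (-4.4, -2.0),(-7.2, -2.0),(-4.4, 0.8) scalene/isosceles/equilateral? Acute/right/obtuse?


Side lengths squared: AB^2=7.84, BC^2=15.68, CA^2=7.84
Sorted: [7.84, 7.84, 15.68]
By sides: Isosceles, By angles: Right

Isosceles, Right


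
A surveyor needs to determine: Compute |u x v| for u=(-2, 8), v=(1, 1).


|u x v| = |(-2)*1 - 8*1|
= |(-2) - 8| = 10

10


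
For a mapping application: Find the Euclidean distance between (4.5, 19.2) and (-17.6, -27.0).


dx=-22.1, dy=-46.2
d^2 = (-22.1)^2 + (-46.2)^2 = 2622.85
d = sqrt(2622.85) = 51.2138

51.2138


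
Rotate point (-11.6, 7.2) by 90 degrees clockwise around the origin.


90° CW: (x,y) -> (y, -x)
(-11.6,7.2) -> (7.2, 11.6)

(7.2, 11.6)


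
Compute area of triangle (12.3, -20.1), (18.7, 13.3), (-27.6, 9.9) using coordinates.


Area = |x_A(y_B-y_C) + x_B(y_C-y_A) + x_C(y_A-y_B)|/2
= |41.82 + 561 + 921.84|/2
= 1524.66/2 = 762.33

762.33


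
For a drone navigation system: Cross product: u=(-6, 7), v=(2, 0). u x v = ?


u x v = u_x*v_y - u_y*v_x = (-6)*0 - 7*2
= 0 - 14 = -14

-14


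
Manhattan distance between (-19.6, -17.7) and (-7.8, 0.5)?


|(-19.6)-(-7.8)| + |(-17.7)-0.5| = 11.8 + 18.2 = 30

30


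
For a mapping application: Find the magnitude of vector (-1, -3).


|u| = sqrt((-1)^2 + (-3)^2) = sqrt(10) = 3.1623

3.1623


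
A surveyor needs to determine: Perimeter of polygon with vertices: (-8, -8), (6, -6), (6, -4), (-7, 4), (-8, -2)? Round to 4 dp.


Sides: (-8, -8)->(6, -6): sqrt(200) = 14.142136, (6, -6)->(6, -4): sqrt(4) = 2, (6, -4)->(-7, 4): sqrt(233) = 15.264338, (-7, 4)->(-8, -2): sqrt(37) = 6.082763, (-8, -2)->(-8, -8): sqrt(36) = 6
Sum = 43.489237
Perimeter = 43.4892

43.4892


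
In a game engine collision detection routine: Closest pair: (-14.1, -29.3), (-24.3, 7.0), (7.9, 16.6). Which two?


d(P0,P1) = 37.7058, d(P0,P2) = 50.9, d(P1,P2) = 33.6006
Closest: P1 and P2

Closest pair: (-24.3, 7.0) and (7.9, 16.6), distance = 33.6006


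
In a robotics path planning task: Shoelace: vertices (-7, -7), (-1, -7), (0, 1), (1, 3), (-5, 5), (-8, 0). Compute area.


Shoelace sum: ((-7)*(-7) - (-1)*(-7)) + ((-1)*1 - 0*(-7)) + (0*3 - 1*1) + (1*5 - (-5)*3) + ((-5)*0 - (-8)*5) + ((-8)*(-7) - (-7)*0)
= 156
Area = |156|/2 = 78

78


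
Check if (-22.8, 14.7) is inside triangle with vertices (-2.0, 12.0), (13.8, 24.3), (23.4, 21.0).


Cross products: AB x AP = 298.5, BC x BP = -212.94, CA x CP = -255.78
All same sign? no

No, outside


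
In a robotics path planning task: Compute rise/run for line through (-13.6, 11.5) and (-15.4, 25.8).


slope = (y2-y1)/(x2-x1) = (25.8-11.5)/((-15.4)-(-13.6)) = 14.3/(-1.8) = -7.9444

-7.9444


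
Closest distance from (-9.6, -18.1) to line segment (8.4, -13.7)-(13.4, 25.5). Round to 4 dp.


Project P onto AB: t = 0 (clamped to [0,1])
Closest point on segment: (8.4, -13.7)
Distance: 18.53

18.53


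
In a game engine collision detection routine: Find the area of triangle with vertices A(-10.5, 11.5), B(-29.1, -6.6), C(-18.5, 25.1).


Area = |x_A(y_B-y_C) + x_B(y_C-y_A) + x_C(y_A-y_B)|/2
= |332.85 + (-395.76) + (-334.85)|/2
= 397.76/2 = 198.88

198.88


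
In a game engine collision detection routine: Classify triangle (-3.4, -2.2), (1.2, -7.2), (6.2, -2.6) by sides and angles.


Side lengths squared: AB^2=46.16, BC^2=46.16, CA^2=92.32
Sorted: [46.16, 46.16, 92.32]
By sides: Isosceles, By angles: Right

Isosceles, Right


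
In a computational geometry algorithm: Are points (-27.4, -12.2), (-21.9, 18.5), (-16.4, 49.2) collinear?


Cross product: ((-21.9)-(-27.4))*(49.2-(-12.2)) - (18.5-(-12.2))*((-16.4)-(-27.4))
= 0

Yes, collinear


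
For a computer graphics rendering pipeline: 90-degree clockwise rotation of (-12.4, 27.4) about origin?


90° CW: (x,y) -> (y, -x)
(-12.4,27.4) -> (27.4, 12.4)

(27.4, 12.4)


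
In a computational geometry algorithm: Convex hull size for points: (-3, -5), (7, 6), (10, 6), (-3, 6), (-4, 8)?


Convex hull vertices (CCW): (-4, 8), (-3, -5), (10, 6)
Count = 3

3


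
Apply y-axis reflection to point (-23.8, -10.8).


Reflection over y-axis: (x,y) -> (-x,y)
(-23.8, -10.8) -> (23.8, -10.8)

(23.8, -10.8)


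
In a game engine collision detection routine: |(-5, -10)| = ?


|u| = sqrt((-5)^2 + (-10)^2) = sqrt(125) = 11.1803

11.1803


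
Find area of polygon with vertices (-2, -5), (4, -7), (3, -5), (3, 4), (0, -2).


Shoelace sum: ((-2)*(-7) - 4*(-5)) + (4*(-5) - 3*(-7)) + (3*4 - 3*(-5)) + (3*(-2) - 0*4) + (0*(-5) - (-2)*(-2))
= 52
Area = |52|/2 = 26

26


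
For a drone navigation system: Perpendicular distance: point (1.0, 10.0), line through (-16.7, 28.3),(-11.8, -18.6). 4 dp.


|cross product| = 740.46
|line direction| = sqrt(2223.62) = 47.1553
Distance = 740.46/sqrt(2223.62) = 15.7026

15.7026


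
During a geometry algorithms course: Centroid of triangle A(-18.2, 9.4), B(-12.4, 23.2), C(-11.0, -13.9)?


Centroid = ((x_A+x_B+x_C)/3, (y_A+y_B+y_C)/3)
= (((-18.2)+(-12.4)+(-11))/3, (9.4+23.2+(-13.9))/3)
= (-13.8667, 6.2333)

(-13.8667, 6.2333)


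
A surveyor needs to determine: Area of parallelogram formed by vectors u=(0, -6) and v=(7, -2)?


|u x v| = |0*(-2) - (-6)*7|
= |0 - (-42)| = 42

42


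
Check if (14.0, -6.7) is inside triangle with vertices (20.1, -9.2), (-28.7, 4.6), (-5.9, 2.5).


Cross products: AB x AP = -37.82, BC x BP = -167.97, CA x CP = -6.37
All same sign? yes

Yes, inside


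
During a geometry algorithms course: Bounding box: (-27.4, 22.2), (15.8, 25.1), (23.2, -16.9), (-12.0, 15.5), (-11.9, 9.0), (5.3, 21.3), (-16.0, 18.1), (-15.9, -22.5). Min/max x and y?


x range: [-27.4, 23.2]
y range: [-22.5, 25.1]
Bounding box: (-27.4,-22.5) to (23.2,25.1)

(-27.4,-22.5) to (23.2,25.1)


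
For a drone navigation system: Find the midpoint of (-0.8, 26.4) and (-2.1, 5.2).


M = (((-0.8)+(-2.1))/2, (26.4+5.2)/2)
= (-1.45, 15.8)

(-1.45, 15.8)


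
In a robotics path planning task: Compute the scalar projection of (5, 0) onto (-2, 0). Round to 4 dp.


u.v = -10, |v| = sqrt(4) = 2
Scalar projection = u.v / |v| = -10 / sqrt(4) = -5

-5


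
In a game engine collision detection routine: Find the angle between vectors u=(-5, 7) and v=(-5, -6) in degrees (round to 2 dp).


u.v = -17, |u| = sqrt(74) = 8.6023, |v| = sqrt(61) = 7.8102
cos(theta) = u.v/(|u||v|) = -17/sqrt(4514) = -0.253028
theta = acos(-0.253028) = 104.66 degrees

104.66 degrees


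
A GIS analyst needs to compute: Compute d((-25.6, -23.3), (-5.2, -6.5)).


dx=20.4, dy=16.8
d^2 = 20.4^2 + 16.8^2 = 698.4
d = sqrt(698.4) = 26.4273

26.4273


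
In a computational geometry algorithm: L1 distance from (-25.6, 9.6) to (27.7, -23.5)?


|(-25.6)-27.7| + |9.6-(-23.5)| = 53.3 + 33.1 = 86.4

86.4


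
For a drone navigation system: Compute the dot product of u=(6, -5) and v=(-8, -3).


u . v = u_x*v_x + u_y*v_y = 6*(-8) + (-5)*(-3)
= (-48) + 15 = -33

-33


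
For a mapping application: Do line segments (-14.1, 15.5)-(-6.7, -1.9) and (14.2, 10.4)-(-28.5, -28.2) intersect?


Cross products: d1=-1310.15, d2=-281.53, d3=454.68, d4=-573.94
d1*d2 < 0 and d3*d4 < 0? no

No, they don't intersect


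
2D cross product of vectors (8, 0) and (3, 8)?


u x v = u_x*v_y - u_y*v_x = 8*8 - 0*3
= 64 - 0 = 64

64


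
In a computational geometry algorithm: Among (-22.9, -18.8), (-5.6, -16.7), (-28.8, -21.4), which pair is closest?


d(P0,P1) = 17.427, d(P0,P2) = 6.4475, d(P1,P2) = 23.6713
Closest: P0 and P2

Closest pair: (-22.9, -18.8) and (-28.8, -21.4), distance = 6.4475


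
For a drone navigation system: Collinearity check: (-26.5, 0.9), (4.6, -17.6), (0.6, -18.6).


Cross product: (4.6-(-26.5))*((-18.6)-0.9) - ((-17.6)-0.9)*(0.6-(-26.5))
= -105.1

No, not collinear


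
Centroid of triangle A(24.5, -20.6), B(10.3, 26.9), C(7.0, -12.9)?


Centroid = ((x_A+x_B+x_C)/3, (y_A+y_B+y_C)/3)
= ((24.5+10.3+7)/3, ((-20.6)+26.9+(-12.9))/3)
= (13.9333, -2.2)

(13.9333, -2.2)


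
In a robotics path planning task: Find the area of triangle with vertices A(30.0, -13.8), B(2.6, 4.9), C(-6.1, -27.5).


Area = |x_A(y_B-y_C) + x_B(y_C-y_A) + x_C(y_A-y_B)|/2
= |972 + (-35.62) + 114.07|/2
= 1050.45/2 = 525.225

525.225


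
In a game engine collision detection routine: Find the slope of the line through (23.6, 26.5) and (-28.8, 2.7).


slope = (y2-y1)/(x2-x1) = (2.7-26.5)/((-28.8)-23.6) = (-23.8)/(-52.4) = 0.4542

0.4542


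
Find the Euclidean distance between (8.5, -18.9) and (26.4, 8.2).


dx=17.9, dy=27.1
d^2 = 17.9^2 + 27.1^2 = 1054.82
d = sqrt(1054.82) = 32.478

32.478


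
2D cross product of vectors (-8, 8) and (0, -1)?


u x v = u_x*v_y - u_y*v_x = (-8)*(-1) - 8*0
= 8 - 0 = 8

8


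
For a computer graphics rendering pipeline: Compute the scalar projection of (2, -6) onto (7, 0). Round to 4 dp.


u.v = 14, |v| = sqrt(49) = 7
Scalar projection = u.v / |v| = 14 / sqrt(49) = 2

2


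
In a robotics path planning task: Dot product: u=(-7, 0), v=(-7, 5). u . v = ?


u . v = u_x*v_x + u_y*v_y = (-7)*(-7) + 0*5
= 49 + 0 = 49

49


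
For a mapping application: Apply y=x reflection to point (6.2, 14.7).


Reflection over y=x: (x,y) -> (y,x)
(6.2, 14.7) -> (14.7, 6.2)

(14.7, 6.2)


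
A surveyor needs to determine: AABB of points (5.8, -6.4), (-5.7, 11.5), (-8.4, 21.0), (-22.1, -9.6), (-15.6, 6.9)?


x range: [-22.1, 5.8]
y range: [-9.6, 21]
Bounding box: (-22.1,-9.6) to (5.8,21)

(-22.1,-9.6) to (5.8,21)


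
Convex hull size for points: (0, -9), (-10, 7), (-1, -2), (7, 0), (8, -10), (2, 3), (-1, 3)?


Convex hull vertices (CCW): (-10, 7), (0, -9), (8, -10), (7, 0), (2, 3)
Count = 5

5


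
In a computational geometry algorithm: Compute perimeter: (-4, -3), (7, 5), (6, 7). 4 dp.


Sides: (-4, -3)->(7, 5): sqrt(185) = 13.601471, (7, 5)->(6, 7): sqrt(5) = 2.236068, (6, 7)->(-4, -3): sqrt(200) = 14.142136
Sum = 29.979675
Perimeter = 29.9797

29.9797


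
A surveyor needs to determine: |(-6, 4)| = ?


|u| = sqrt((-6)^2 + 4^2) = sqrt(52) = 7.2111

7.2111


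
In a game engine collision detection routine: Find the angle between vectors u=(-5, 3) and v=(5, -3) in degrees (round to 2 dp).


u.v = -34, |u| = sqrt(34) = 5.831, |v| = sqrt(34) = 5.831
cos(theta) = u.v/(|u||v|) = -34/sqrt(1156) = -1
theta = acos(-1) = 180 degrees

180 degrees


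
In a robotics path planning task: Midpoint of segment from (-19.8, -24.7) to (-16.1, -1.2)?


M = (((-19.8)+(-16.1))/2, ((-24.7)+(-1.2))/2)
= (-17.95, -12.95)

(-17.95, -12.95)


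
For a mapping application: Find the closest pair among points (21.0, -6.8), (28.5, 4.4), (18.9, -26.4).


d(P0,P1) = 13.4792, d(P0,P2) = 19.7122, d(P1,P2) = 32.2614
Closest: P0 and P1

Closest pair: (21.0, -6.8) and (28.5, 4.4), distance = 13.4792


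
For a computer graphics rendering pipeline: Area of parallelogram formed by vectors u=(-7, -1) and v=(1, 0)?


|u x v| = |(-7)*0 - (-1)*1|
= |0 - (-1)| = 1

1


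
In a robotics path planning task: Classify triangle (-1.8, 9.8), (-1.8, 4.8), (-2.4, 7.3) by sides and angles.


Side lengths squared: AB^2=25, BC^2=6.61, CA^2=6.61
Sorted: [6.61, 6.61, 25]
By sides: Isosceles, By angles: Obtuse

Isosceles, Obtuse


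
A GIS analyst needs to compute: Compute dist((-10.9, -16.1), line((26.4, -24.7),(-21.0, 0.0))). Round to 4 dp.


|cross product| = 513.67
|line direction| = sqrt(2856.85) = 53.4495
Distance = 513.67/sqrt(2856.85) = 9.6104

9.6104


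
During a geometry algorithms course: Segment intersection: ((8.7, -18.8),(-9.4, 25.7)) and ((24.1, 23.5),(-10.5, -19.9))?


Cross products: d1=795.22, d2=-1530.02, d3=-1450.93, d4=874.31
d1*d2 < 0 and d3*d4 < 0? yes

Yes, they intersect


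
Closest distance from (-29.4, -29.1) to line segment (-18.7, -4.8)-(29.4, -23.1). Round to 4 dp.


Project P onto AB: t = 0 (clamped to [0,1])
Closest point on segment: (-18.7, -4.8)
Distance: 26.5515

26.5515


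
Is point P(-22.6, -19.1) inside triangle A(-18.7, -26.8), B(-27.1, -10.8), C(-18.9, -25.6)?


Cross products: AB x AP = -2.28, BC x BP = -1.46, CA x CP = -3.14
All same sign? yes

Yes, inside


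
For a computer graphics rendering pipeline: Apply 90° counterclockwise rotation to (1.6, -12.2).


90° CCW: (x,y) -> (-y, x)
(1.6,-12.2) -> (12.2, 1.6)

(12.2, 1.6)


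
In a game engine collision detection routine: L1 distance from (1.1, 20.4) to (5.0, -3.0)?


|1.1-5| + |20.4-(-3)| = 3.9 + 23.4 = 27.3

27.3


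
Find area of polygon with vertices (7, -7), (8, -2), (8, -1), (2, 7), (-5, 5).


Shoelace sum: (7*(-2) - 8*(-7)) + (8*(-1) - 8*(-2)) + (8*7 - 2*(-1)) + (2*5 - (-5)*7) + ((-5)*(-7) - 7*5)
= 153
Area = |153|/2 = 76.5

76.5


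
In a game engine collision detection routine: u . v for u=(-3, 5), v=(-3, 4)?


u . v = u_x*v_x + u_y*v_y = (-3)*(-3) + 5*4
= 9 + 20 = 29

29


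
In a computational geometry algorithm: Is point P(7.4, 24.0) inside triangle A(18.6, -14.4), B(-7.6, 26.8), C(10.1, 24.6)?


Cross products: AB x AP = -544.64, BC x BP = -16.56, CA x CP = -110.4
All same sign? yes

Yes, inside


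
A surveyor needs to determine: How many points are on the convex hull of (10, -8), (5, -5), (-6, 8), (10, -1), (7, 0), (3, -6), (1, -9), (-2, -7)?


Convex hull vertices (CCW): (-6, 8), (-2, -7), (1, -9), (10, -8), (10, -1)
Count = 5

5


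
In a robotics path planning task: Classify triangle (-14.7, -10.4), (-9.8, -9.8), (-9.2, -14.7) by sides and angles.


Side lengths squared: AB^2=24.37, BC^2=24.37, CA^2=48.74
Sorted: [24.37, 24.37, 48.74]
By sides: Isosceles, By angles: Right

Isosceles, Right


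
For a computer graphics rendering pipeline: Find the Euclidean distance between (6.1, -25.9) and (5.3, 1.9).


dx=-0.8, dy=27.8
d^2 = (-0.8)^2 + 27.8^2 = 773.48
d = sqrt(773.48) = 27.8115

27.8115


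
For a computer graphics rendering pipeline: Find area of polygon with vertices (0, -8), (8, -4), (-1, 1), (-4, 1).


Shoelace sum: (0*(-4) - 8*(-8)) + (8*1 - (-1)*(-4)) + ((-1)*1 - (-4)*1) + ((-4)*(-8) - 0*1)
= 103
Area = |103|/2 = 51.5

51.5


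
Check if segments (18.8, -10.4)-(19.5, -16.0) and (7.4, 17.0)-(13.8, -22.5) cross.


Cross products: d1=274.94, d2=266.75, d3=-44.66, d4=-36.47
d1*d2 < 0 and d3*d4 < 0? no

No, they don't intersect


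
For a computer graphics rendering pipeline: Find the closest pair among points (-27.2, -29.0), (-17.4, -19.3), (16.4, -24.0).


d(P0,P1) = 13.7888, d(P0,P2) = 43.8858, d(P1,P2) = 34.1252
Closest: P0 and P1

Closest pair: (-27.2, -29.0) and (-17.4, -19.3), distance = 13.7888


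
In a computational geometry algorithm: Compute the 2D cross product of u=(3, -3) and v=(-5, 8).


u x v = u_x*v_y - u_y*v_x = 3*8 - (-3)*(-5)
= 24 - 15 = 9

9


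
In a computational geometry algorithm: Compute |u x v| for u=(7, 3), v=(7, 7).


|u x v| = |7*7 - 3*7|
= |49 - 21| = 28

28


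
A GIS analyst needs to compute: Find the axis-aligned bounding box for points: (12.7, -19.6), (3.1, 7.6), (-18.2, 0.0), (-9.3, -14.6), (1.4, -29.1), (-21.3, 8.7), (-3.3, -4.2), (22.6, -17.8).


x range: [-21.3, 22.6]
y range: [-29.1, 8.7]
Bounding box: (-21.3,-29.1) to (22.6,8.7)

(-21.3,-29.1) to (22.6,8.7)


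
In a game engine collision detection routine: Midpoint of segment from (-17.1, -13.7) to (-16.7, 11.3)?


M = (((-17.1)+(-16.7))/2, ((-13.7)+11.3)/2)
= (-16.9, -1.2)

(-16.9, -1.2)


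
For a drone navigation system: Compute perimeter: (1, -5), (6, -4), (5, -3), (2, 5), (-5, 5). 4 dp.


Sides: (1, -5)->(6, -4): sqrt(26) = 5.09902, (6, -4)->(5, -3): sqrt(2) = 1.414214, (5, -3)->(2, 5): sqrt(73) = 8.544004, (2, 5)->(-5, 5): sqrt(49) = 7, (-5, 5)->(1, -5): sqrt(136) = 11.661904
Sum = 33.719142
Perimeter = 33.7191

33.7191


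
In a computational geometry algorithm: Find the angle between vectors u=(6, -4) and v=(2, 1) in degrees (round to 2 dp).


u.v = 8, |u| = sqrt(52) = 7.2111, |v| = sqrt(5) = 2.2361
cos(theta) = u.v/(|u||v|) = 8/sqrt(260) = 0.496139
theta = acos(0.496139) = 60.26 degrees

60.26 degrees


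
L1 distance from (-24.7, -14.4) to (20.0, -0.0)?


|(-24.7)-20| + |(-14.4)-0| = 44.7 + 14.4 = 59.1

59.1


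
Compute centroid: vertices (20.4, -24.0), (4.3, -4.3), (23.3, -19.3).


Centroid = ((x_A+x_B+x_C)/3, (y_A+y_B+y_C)/3)
= ((20.4+4.3+23.3)/3, ((-24)+(-4.3)+(-19.3))/3)
= (16, -15.8667)

(16, -15.8667)


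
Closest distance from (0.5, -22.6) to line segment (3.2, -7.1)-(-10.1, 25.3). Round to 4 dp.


Project P onto AB: t = 0 (clamped to [0,1])
Closest point on segment: (3.2, -7.1)
Distance: 15.7334

15.7334


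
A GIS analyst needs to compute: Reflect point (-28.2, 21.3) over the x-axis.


Reflection over x-axis: (x,y) -> (x,-y)
(-28.2, 21.3) -> (-28.2, -21.3)

(-28.2, -21.3)


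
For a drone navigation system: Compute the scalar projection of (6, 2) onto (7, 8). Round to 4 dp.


u.v = 58, |v| = sqrt(113) = 10.6301
Scalar projection = u.v / |v| = 58 / sqrt(113) = 5.4562

5.4562


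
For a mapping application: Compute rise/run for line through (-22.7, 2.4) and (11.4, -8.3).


slope = (y2-y1)/(x2-x1) = ((-8.3)-2.4)/(11.4-(-22.7)) = (-10.7)/34.1 = -0.3138

-0.3138


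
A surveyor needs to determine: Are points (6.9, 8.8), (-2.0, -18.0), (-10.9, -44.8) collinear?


Cross product: ((-2)-6.9)*((-44.8)-8.8) - ((-18)-8.8)*((-10.9)-6.9)
= 0

Yes, collinear


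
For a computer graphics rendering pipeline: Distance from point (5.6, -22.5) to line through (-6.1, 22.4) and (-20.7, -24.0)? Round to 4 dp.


|cross product| = 1198.42
|line direction| = sqrt(2366.12) = 48.6428
Distance = 1198.42/sqrt(2366.12) = 24.6372

24.6372


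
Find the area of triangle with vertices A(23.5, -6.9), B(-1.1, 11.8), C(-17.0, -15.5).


Area = |x_A(y_B-y_C) + x_B(y_C-y_A) + x_C(y_A-y_B)|/2
= |641.55 + 9.46 + 317.9|/2
= 968.91/2 = 484.455

484.455


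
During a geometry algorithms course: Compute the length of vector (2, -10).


|u| = sqrt(2^2 + (-10)^2) = sqrt(104) = 10.198

10.198


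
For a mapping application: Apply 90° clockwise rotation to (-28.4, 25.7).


90° CW: (x,y) -> (y, -x)
(-28.4,25.7) -> (25.7, 28.4)

(25.7, 28.4)


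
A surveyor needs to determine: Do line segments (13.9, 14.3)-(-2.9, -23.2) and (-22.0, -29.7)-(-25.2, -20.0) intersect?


Cross products: d1=-489.03, d2=-206.07, d3=-607.05, d4=-890.01
d1*d2 < 0 and d3*d4 < 0? no

No, they don't intersect


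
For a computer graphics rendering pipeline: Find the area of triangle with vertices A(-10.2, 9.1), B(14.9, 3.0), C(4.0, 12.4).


Area = |x_A(y_B-y_C) + x_B(y_C-y_A) + x_C(y_A-y_B)|/2
= |95.88 + 49.17 + 24.4|/2
= 169.45/2 = 84.725

84.725


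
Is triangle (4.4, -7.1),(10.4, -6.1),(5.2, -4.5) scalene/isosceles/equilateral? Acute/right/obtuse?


Side lengths squared: AB^2=37, BC^2=29.6, CA^2=7.4
Sorted: [7.4, 29.6, 37]
By sides: Scalene, By angles: Right

Scalene, Right


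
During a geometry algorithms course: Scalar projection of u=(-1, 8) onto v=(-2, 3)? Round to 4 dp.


u.v = 26, |v| = sqrt(13) = 3.6056
Scalar projection = u.v / |v| = 26 / sqrt(13) = 7.2111

7.2111


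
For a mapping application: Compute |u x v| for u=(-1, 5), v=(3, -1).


|u x v| = |(-1)*(-1) - 5*3|
= |1 - 15| = 14

14


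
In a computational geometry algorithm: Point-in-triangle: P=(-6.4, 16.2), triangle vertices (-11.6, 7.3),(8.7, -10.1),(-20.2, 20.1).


Cross products: AB x AP = 271.15, BC x BP = -304.05, CA x CP = 143.1
All same sign? no

No, outside


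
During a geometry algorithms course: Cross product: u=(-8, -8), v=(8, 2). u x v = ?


u x v = u_x*v_y - u_y*v_x = (-8)*2 - (-8)*8
= (-16) - (-64) = 48

48


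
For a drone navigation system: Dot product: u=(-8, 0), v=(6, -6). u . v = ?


u . v = u_x*v_x + u_y*v_y = (-8)*6 + 0*(-6)
= (-48) + 0 = -48

-48


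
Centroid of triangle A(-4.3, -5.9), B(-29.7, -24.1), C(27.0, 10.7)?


Centroid = ((x_A+x_B+x_C)/3, (y_A+y_B+y_C)/3)
= (((-4.3)+(-29.7)+27)/3, ((-5.9)+(-24.1)+10.7)/3)
= (-2.3333, -6.4333)

(-2.3333, -6.4333)


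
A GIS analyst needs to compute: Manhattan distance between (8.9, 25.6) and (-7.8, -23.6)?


|8.9-(-7.8)| + |25.6-(-23.6)| = 16.7 + 49.2 = 65.9

65.9


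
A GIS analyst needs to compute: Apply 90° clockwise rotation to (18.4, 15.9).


90° CW: (x,y) -> (y, -x)
(18.4,15.9) -> (15.9, -18.4)

(15.9, -18.4)


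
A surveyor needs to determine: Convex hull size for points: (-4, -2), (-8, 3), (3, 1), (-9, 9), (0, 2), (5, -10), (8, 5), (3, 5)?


Convex hull vertices (CCW): (-9, 9), (-8, 3), (-4, -2), (5, -10), (8, 5)
Count = 5

5


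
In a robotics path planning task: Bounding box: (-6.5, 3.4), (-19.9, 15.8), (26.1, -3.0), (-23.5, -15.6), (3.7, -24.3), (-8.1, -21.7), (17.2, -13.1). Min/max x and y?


x range: [-23.5, 26.1]
y range: [-24.3, 15.8]
Bounding box: (-23.5,-24.3) to (26.1,15.8)

(-23.5,-24.3) to (26.1,15.8)


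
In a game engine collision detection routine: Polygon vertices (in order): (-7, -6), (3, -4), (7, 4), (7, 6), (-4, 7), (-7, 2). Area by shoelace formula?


Shoelace sum: ((-7)*(-4) - 3*(-6)) + (3*4 - 7*(-4)) + (7*6 - 7*4) + (7*7 - (-4)*6) + ((-4)*2 - (-7)*7) + ((-7)*(-6) - (-7)*2)
= 270
Area = |270|/2 = 135

135


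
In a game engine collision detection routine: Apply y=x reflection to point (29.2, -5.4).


Reflection over y=x: (x,y) -> (y,x)
(29.2, -5.4) -> (-5.4, 29.2)

(-5.4, 29.2)


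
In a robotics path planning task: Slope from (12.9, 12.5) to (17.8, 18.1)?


slope = (y2-y1)/(x2-x1) = (18.1-12.5)/(17.8-12.9) = 5.6/4.9 = 1.1429

1.1429


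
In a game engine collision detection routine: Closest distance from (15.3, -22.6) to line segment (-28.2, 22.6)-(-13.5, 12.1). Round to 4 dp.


Project P onto AB: t = 1 (clamped to [0,1])
Closest point on segment: (-13.5, 12.1)
Distance: 45.0947

45.0947


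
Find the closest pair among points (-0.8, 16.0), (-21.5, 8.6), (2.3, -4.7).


d(P0,P1) = 21.9829, d(P0,P2) = 20.9308, d(P1,P2) = 27.2641
Closest: P0 and P2

Closest pair: (-0.8, 16.0) and (2.3, -4.7), distance = 20.9308
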